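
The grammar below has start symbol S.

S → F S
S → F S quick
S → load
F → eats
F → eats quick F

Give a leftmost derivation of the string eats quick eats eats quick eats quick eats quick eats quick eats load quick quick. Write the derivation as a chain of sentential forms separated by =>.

S => F S quick => eats quick F S quick => eats quick eats S quick => eats quick eats F S quick quick => eats quick eats eats quick F S quick quick => eats quick eats eats quick eats quick F S quick quick => eats quick eats eats quick eats quick eats quick F S quick quick => eats quick eats eats quick eats quick eats quick eats quick F S quick quick => eats quick eats eats quick eats quick eats quick eats quick eats S quick quick => eats quick eats eats quick eats quick eats quick eats quick eats load quick quick

S => F S quick   [S → F S quick]
F S quick => eats quick F S quick   [F → eats quick F]
eats quick F S quick => eats quick eats S quick   [F → eats]
eats quick eats S quick => eats quick eats F S quick quick   [S → F S quick]
eats quick eats F S quick quick => eats quick eats eats quick F S quick quick   [F → eats quick F]
eats quick eats eats quick F S quick quick => eats quick eats eats quick eats quick F S quick quick   [F → eats quick F]
eats quick eats eats quick eats quick F S quick quick => eats quick eats eats quick eats quick eats quick F S quick quick   [F → eats quick F]
eats quick eats eats quick eats quick eats quick F S quick quick => eats quick eats eats quick eats quick eats quick eats quick F S quick quick   [F → eats quick F]
eats quick eats eats quick eats quick eats quick eats quick F S quick quick => eats quick eats eats quick eats quick eats quick eats quick eats S quick quick   [F → eats]
eats quick eats eats quick eats quick eats quick eats quick eats S quick quick => eats quick eats eats quick eats quick eats quick eats quick eats load quick quick   [S → load]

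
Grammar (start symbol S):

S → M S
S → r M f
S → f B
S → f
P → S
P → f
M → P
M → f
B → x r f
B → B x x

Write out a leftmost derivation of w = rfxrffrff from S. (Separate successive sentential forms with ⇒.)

S ⇒ MS ⇒ PS ⇒ SS ⇒ rMfS ⇒ rPfS ⇒ rSfS ⇒ rfBfS ⇒ rfxrffS ⇒ rfxrffrMf ⇒ rfxrffrff

S ⇒ MS   [S → M S]
MS ⇒ PS   [M → P]
PS ⇒ SS   [P → S]
SS ⇒ rMfS   [S → r M f]
rMfS ⇒ rPfS   [M → P]
rPfS ⇒ rSfS   [P → S]
rSfS ⇒ rfBfS   [S → f B]
rfBfS ⇒ rfxrffS   [B → x r f]
rfxrffS ⇒ rfxrffrMf   [S → r M f]
rfxrffrMf ⇒ rfxrffrff   [M → f]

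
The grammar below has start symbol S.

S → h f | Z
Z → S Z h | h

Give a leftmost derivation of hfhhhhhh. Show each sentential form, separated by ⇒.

S ⇒ Z   [S → Z]
Z ⇒ SZh   [Z → S Z h]
SZh ⇒ ZZh   [S → Z]
ZZh ⇒ SZhZh   [Z → S Z h]
SZhZh ⇒ ZZhZh   [S → Z]
ZZhZh ⇒ SZhZhZh   [Z → S Z h]
SZhZhZh ⇒ hfZhZhZh   [S → h f]
hfZhZhZh ⇒ hfhhZhZh   [Z → h]
hfhhZhZh ⇒ hfhhhhZh   [Z → h]
hfhhhhZh ⇒ hfhhhhhh   [Z → h]

S ⇒ Z ⇒ SZh ⇒ ZZh ⇒ SZhZh ⇒ ZZhZh ⇒ SZhZhZh ⇒ hfZhZhZh ⇒ hfhhZhZh ⇒ hfhhhhZh ⇒ hfhhhhhh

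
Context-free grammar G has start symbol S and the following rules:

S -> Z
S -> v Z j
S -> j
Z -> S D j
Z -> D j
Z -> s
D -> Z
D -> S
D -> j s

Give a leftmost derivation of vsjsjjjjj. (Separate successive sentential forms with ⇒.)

S ⇒ vZj ⇒ vDjj ⇒ vZjj ⇒ vDjjj ⇒ vZjjj ⇒ vDjjjj ⇒ vZjjjj ⇒ vSDjjjjj ⇒ vZDjjjjj ⇒ vsDjjjjj ⇒ vsjsjjjjj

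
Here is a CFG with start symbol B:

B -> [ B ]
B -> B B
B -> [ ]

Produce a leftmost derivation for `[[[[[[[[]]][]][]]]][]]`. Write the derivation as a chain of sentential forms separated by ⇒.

B ⇒ [B]   [B -> [ B ]]
[B] ⇒ [BB]   [B -> B B]
[BB] ⇒ [[B]B]   [B -> [ B ]]
[[B]B] ⇒ [[[B]]B]   [B -> [ B ]]
[[[B]]B] ⇒ [[[[B]]]B]   [B -> [ B ]]
[[[[B]]]B] ⇒ [[[[BB]]]B]   [B -> B B]
[[[[BB]]]B] ⇒ [[[[[B]B]]]B]   [B -> [ B ]]
[[[[[B]B]]]B] ⇒ [[[[[BB]B]]]B]   [B -> B B]
[[[[[BB]B]]]B] ⇒ [[[[[[B]B]B]]]B]   [B -> [ B ]]
[[[[[[B]B]B]]]B] ⇒ [[[[[[[B]]B]B]]]B]   [B -> [ B ]]
[[[[[[[B]]B]B]]]B] ⇒ [[[[[[[[]]]B]B]]]B]   [B -> [ ]]
[[[[[[[[]]]B]B]]]B] ⇒ [[[[[[[[]]][]]B]]]B]   [B -> [ ]]
[[[[[[[[]]][]]B]]]B] ⇒ [[[[[[[[]]][]][]]]]B]   [B -> [ ]]
[[[[[[[[]]][]][]]]]B] ⇒ [[[[[[[[]]][]][]]]][]]   [B -> [ ]]

B ⇒ [B] ⇒ [BB] ⇒ [[B]B] ⇒ [[[B]]B] ⇒ [[[[B]]]B] ⇒ [[[[BB]]]B] ⇒ [[[[[B]B]]]B] ⇒ [[[[[BB]B]]]B] ⇒ [[[[[[B]B]B]]]B] ⇒ [[[[[[[B]]B]B]]]B] ⇒ [[[[[[[[]]]B]B]]]B] ⇒ [[[[[[[[]]][]]B]]]B] ⇒ [[[[[[[[]]][]][]]]]B] ⇒ [[[[[[[[]]][]][]]]][]]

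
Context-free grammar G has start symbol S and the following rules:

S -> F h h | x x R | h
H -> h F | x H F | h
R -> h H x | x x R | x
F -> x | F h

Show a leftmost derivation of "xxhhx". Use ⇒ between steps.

S ⇒ xxR ⇒ xxhHx ⇒ xxhhx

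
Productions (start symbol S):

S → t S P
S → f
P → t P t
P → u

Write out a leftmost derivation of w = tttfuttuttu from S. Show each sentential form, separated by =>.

S => tSP => ttSPP => tttSPPP => tttfPPP => tttfuPP => tttfutPtP => tttfuttPttP => tttfuttuttP => tttfuttuttu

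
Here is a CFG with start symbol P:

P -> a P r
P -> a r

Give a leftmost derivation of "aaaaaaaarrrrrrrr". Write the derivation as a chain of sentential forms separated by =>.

P => aPr => aaPrr => aaaPrrr => aaaaPrrrr => aaaaaPrrrrr => aaaaaaPrrrrrr => aaaaaaaPrrrrrrr => aaaaaaaarrrrrrrr

P => aPr   [P -> a P r]
aPr => aaPrr   [P -> a P r]
aaPrr => aaaPrrr   [P -> a P r]
aaaPrrr => aaaaPrrrr   [P -> a P r]
aaaaPrrrr => aaaaaPrrrrr   [P -> a P r]
aaaaaPrrrrr => aaaaaaPrrrrrr   [P -> a P r]
aaaaaaPrrrrrr => aaaaaaaPrrrrrrr   [P -> a P r]
aaaaaaaPrrrrrrr => aaaaaaaarrrrrrrr   [P -> a r]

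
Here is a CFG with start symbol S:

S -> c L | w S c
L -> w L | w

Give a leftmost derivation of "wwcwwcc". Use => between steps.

S => wSc => wwScc => wwcLcc => wwcwLcc => wwcwwcc

S => wSc   [S -> w S c]
wSc => wwScc   [S -> w S c]
wwScc => wwcLcc   [S -> c L]
wwcLcc => wwcwLcc   [L -> w L]
wwcwLcc => wwcwwcc   [L -> w]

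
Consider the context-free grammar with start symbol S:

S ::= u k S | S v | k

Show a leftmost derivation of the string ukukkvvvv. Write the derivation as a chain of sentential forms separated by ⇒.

S ⇒ Sv ⇒ ukSv ⇒ ukukSv ⇒ ukukSvv ⇒ ukukSvvv ⇒ ukukSvvvv ⇒ ukukkvvvv

S ⇒ Sv   [S ::= S v]
Sv ⇒ ukSv   [S ::= u k S]
ukSv ⇒ ukukSv   [S ::= u k S]
ukukSv ⇒ ukukSvv   [S ::= S v]
ukukSvv ⇒ ukukSvvv   [S ::= S v]
ukukSvvv ⇒ ukukSvvvv   [S ::= S v]
ukukSvvvv ⇒ ukukkvvvv   [S ::= k]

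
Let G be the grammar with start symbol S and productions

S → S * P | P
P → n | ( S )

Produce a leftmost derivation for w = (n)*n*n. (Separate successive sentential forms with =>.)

S => S*P => S*P*P => P*P*P => (S)*P*P => (P)*P*P => (n)*P*P => (n)*n*P => (n)*n*n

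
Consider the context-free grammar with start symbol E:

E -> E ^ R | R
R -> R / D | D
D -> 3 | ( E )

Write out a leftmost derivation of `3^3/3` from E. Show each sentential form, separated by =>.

E=>E^R=>R^R=>D^R=>3^R=>3^R/D=>3^D/D=>3^3/D=>3^3/3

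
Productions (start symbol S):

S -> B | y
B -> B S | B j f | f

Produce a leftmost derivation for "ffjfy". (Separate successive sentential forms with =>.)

S => B   [S -> B]
B => BS   [B -> B S]
BS => fS   [B -> f]
fS => fB   [S -> B]
fB => fBS   [B -> B S]
fBS => fBjfS   [B -> B j f]
fBjfS => ffjfS   [B -> f]
ffjfS => ffjfy   [S -> y]

S=>B=>BS=>fS=>fB=>fBS=>fBjfS=>ffjfS=>ffjfy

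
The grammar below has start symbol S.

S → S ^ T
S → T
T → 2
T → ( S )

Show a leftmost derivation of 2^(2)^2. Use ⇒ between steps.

S⇒S^T⇒S^T^T⇒T^T^T⇒2^T^T⇒2^(S)^T⇒2^(T)^T⇒2^(2)^T⇒2^(2)^2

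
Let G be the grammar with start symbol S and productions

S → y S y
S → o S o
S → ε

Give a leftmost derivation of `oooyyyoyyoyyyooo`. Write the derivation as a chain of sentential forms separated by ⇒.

S ⇒ oSo   [S → o S o]
oSo ⇒ ooSoo   [S → o S o]
ooSoo ⇒ oooSooo   [S → o S o]
oooSooo ⇒ oooySyooo   [S → y S y]
oooySyooo ⇒ oooyySyyooo   [S → y S y]
oooyySyyooo ⇒ oooyyySyyyooo   [S → y S y]
oooyyySyyyooo ⇒ oooyyyoSoyyyooo   [S → o S o]
oooyyyoSoyyyooo ⇒ oooyyyoySyoyyyooo   [S → y S y]
oooyyyoySyoyyyooo ⇒ oooyyyoyyoyyyooo   [S → ε]

S⇒oSo⇒ooSoo⇒oooSooo⇒oooySyooo⇒oooyySyyooo⇒oooyyySyyyooo⇒oooyyyoSoyyyooo⇒oooyyyoySyoyyyooo⇒oooyyyoyyoyyyooo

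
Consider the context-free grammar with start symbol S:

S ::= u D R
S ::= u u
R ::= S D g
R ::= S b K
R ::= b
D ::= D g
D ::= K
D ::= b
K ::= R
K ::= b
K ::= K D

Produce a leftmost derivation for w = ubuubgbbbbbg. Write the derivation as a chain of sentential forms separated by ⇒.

S ⇒ uDR ⇒ ubR ⇒ ubSDg ⇒ ubuDRDg ⇒ ubuKRDg ⇒ ubuRRDg ⇒ ubuSbKRDg ⇒ ubuuDRbKRDg ⇒ ubuuDgRbKRDg ⇒ ubuubgRbKRDg ⇒ ubuubgbbKRDg ⇒ ubuubgbbbRDg ⇒ ubuubgbbbbDg ⇒ ubuubgbbbbbg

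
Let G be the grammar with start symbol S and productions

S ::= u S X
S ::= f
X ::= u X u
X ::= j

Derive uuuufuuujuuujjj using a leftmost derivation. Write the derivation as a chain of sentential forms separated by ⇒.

S ⇒ uSX   [S ::= u S X]
uSX ⇒ uuSXX   [S ::= u S X]
uuSXX ⇒ uuuSXXX   [S ::= u S X]
uuuSXXX ⇒ uuuuSXXXX   [S ::= u S X]
uuuuSXXXX ⇒ uuuufXXXX   [S ::= f]
uuuufXXXX ⇒ uuuufuXuXXX   [X ::= u X u]
uuuufuXuXXX ⇒ uuuufuuXuuXXX   [X ::= u X u]
uuuufuuXuuXXX ⇒ uuuufuuuXuuuXXX   [X ::= u X u]
uuuufuuuXuuuXXX ⇒ uuuufuuujuuuXXX   [X ::= j]
uuuufuuujuuuXXX ⇒ uuuufuuujuuujXX   [X ::= j]
uuuufuuujuuujXX ⇒ uuuufuuujuuujjX   [X ::= j]
uuuufuuujuuujjX ⇒ uuuufuuujuuujjj   [X ::= j]

S ⇒ uSX ⇒ uuSXX ⇒ uuuSXXX ⇒ uuuuSXXXX ⇒ uuuufXXXX ⇒ uuuufuXuXXX ⇒ uuuufuuXuuXXX ⇒ uuuufuuuXuuuXXX ⇒ uuuufuuujuuuXXX ⇒ uuuufuuujuuujXX ⇒ uuuufuuujuuujjX ⇒ uuuufuuujuuujjj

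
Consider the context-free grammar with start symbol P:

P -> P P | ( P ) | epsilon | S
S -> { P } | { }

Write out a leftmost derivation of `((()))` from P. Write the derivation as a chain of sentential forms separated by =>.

P=>(P)=>(PP)=>(PPP)=>((P)PP)=>((PP)PP)=>((PPP)PP)=>(((P)PP)PP)=>((()PP)PP)=>((()P)PP)=>((())PP)=>((())P)=>((()))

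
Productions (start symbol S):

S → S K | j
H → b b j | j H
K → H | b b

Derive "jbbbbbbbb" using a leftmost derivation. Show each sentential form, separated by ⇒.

S ⇒ SK   [S → S K]
SK ⇒ SKK   [S → S K]
SKK ⇒ SKKK   [S → S K]
SKKK ⇒ SKKKK   [S → S K]
SKKKK ⇒ jKKKK   [S → j]
jKKKK ⇒ jbbKKK   [K → b b]
jbbKKK ⇒ jbbbbKK   [K → b b]
jbbbbKK ⇒ jbbbbbbK   [K → b b]
jbbbbbbK ⇒ jbbbbbbbb   [K → b b]

S⇒SK⇒SKK⇒SKKK⇒SKKKK⇒jKKKK⇒jbbKKK⇒jbbbbKK⇒jbbbbbbK⇒jbbbbbbbb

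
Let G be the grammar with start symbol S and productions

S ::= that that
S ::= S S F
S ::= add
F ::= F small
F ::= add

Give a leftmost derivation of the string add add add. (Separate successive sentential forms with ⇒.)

S ⇒ S S F   [S ::= S S F]
S S F ⇒ add S F   [S ::= add]
add S F ⇒ add add F   [S ::= add]
add add F ⇒ add add add   [F ::= add]

S ⇒ S S F ⇒ add S F ⇒ add add F ⇒ add add add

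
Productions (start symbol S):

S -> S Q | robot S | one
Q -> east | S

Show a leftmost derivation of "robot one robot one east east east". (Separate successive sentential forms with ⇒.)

S ⇒ robot S ⇒ robot S Q ⇒ robot S Q Q ⇒ robot S Q Q Q ⇒ robot one Q Q Q ⇒ robot one S Q Q ⇒ robot one S Q Q Q ⇒ robot one robot S Q Q Q ⇒ robot one robot one Q Q Q ⇒ robot one robot one east Q Q ⇒ robot one robot one east east Q ⇒ robot one robot one east east east

S ⇒ robot S   [S -> robot S]
robot S ⇒ robot S Q   [S -> S Q]
robot S Q ⇒ robot S Q Q   [S -> S Q]
robot S Q Q ⇒ robot S Q Q Q   [S -> S Q]
robot S Q Q Q ⇒ robot one Q Q Q   [S -> one]
robot one Q Q Q ⇒ robot one S Q Q   [Q -> S]
robot one S Q Q ⇒ robot one S Q Q Q   [S -> S Q]
robot one S Q Q Q ⇒ robot one robot S Q Q Q   [S -> robot S]
robot one robot S Q Q Q ⇒ robot one robot one Q Q Q   [S -> one]
robot one robot one Q Q Q ⇒ robot one robot one east Q Q   [Q -> east]
robot one robot one east Q Q ⇒ robot one robot one east east Q   [Q -> east]
robot one robot one east east Q ⇒ robot one robot one east east east   [Q -> east]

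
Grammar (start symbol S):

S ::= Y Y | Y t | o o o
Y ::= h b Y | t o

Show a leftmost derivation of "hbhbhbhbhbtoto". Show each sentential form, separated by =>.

S => YY => hbYY => hbhbYY => hbhbhbYY => hbhbhbhbYY => hbhbhbhbhbYY => hbhbhbhbhbtoY => hbhbhbhbhbtoto

S => YY   [S ::= Y Y]
YY => hbYY   [Y ::= h b Y]
hbYY => hbhbYY   [Y ::= h b Y]
hbhbYY => hbhbhbYY   [Y ::= h b Y]
hbhbhbYY => hbhbhbhbYY   [Y ::= h b Y]
hbhbhbhbYY => hbhbhbhbhbYY   [Y ::= h b Y]
hbhbhbhbhbYY => hbhbhbhbhbtoY   [Y ::= t o]
hbhbhbhbhbtoY => hbhbhbhbhbtoto   [Y ::= t o]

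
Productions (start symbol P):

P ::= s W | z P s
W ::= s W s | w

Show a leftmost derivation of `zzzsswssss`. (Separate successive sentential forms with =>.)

P => zPs => zzPss => zzzPsss => zzzsWsss => zzzssWssss => zzzsswssss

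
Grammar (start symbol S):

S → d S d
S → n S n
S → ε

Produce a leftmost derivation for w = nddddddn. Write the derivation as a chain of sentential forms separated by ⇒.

S ⇒ nSn   [S → n S n]
nSn ⇒ ndSdn   [S → d S d]
ndSdn ⇒ nddSddn   [S → d S d]
nddSddn ⇒ ndddSdddn   [S → d S d]
ndddSdddn ⇒ nddddddn   [S → ε]

S ⇒ nSn ⇒ ndSdn ⇒ nddSddn ⇒ ndddSdddn ⇒ nddddddn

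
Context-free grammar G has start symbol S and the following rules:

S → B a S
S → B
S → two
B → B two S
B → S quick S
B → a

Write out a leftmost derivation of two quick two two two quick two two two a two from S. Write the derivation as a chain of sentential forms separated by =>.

S => B a S => B two S a S => S quick S two S a S => B quick S two S a S => B two S quick S two S a S => S quick S two S quick S two S a S => two quick S two S quick S two S a S => two quick two two S quick S two S a S => two quick two two two quick S two S a S => two quick two two two quick two two S a S => two quick two two two quick two two two a S => two quick two two two quick two two two a two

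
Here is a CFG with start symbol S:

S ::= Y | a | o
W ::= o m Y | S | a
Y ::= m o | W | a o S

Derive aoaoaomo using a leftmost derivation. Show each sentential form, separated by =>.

S => Y   [S ::= Y]
Y => aoS   [Y ::= a o S]
aoS => aoY   [S ::= Y]
aoY => aoaoS   [Y ::= a o S]
aoaoS => aoaoY   [S ::= Y]
aoaoY => aoaoaoS   [Y ::= a o S]
aoaoaoS => aoaoaoY   [S ::= Y]
aoaoaoY => aoaoaomo   [Y ::= m o]

S => Y => aoS => aoY => aoaoS => aoaoY => aoaoaoS => aoaoaoY => aoaoaomo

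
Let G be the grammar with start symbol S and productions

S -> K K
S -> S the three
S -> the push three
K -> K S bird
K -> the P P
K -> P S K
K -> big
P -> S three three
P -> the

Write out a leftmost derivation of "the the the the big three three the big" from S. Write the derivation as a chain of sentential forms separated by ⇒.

S ⇒ K K   [S -> K K]
K K ⇒ the P P K   [K -> the P P]
the P P K ⇒ the S three three P K   [P -> S three three]
the S three three P K ⇒ the K K three three P K   [S -> K K]
the K K three three P K ⇒ the the P P K three three P K   [K -> the P P]
the the P P K three three P K ⇒ the the the P K three three P K   [P -> the]
the the the P K three three P K ⇒ the the the the K three three P K   [P -> the]
the the the the K three three P K ⇒ the the the the big three three P K   [K -> big]
the the the the big three three P K ⇒ the the the the big three three the K   [P -> the]
the the the the big three three the K ⇒ the the the the big three three the big   [K -> big]

S ⇒ K K ⇒ the P P K ⇒ the S three three P K ⇒ the K K three three P K ⇒ the the P P K three three P K ⇒ the the the P K three three P K ⇒ the the the the K three three P K ⇒ the the the the big three three P K ⇒ the the the the big three three the K ⇒ the the the the big three three the big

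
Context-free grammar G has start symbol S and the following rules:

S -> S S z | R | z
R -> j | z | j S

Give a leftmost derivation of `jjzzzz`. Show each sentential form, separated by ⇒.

S ⇒ R   [S -> R]
R ⇒ jS   [R -> j S]
jS ⇒ jSSz   [S -> S S z]
jSSz ⇒ jRSz   [S -> R]
jRSz ⇒ jjSz   [R -> j]
jjSz ⇒ jjSSzz   [S -> S S z]
jjSSzz ⇒ jjRSzz   [S -> R]
jjRSzz ⇒ jjzSzz   [R -> z]
jjzSzz ⇒ jjzzzz   [S -> z]

S⇒R⇒jS⇒jSSz⇒jRSz⇒jjSz⇒jjSSzz⇒jjRSzz⇒jjzSzz⇒jjzzzz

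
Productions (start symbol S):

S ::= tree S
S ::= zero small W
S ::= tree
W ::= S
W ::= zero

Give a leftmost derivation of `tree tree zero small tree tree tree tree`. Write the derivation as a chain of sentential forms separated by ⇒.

S ⇒ tree S   [S ::= tree S]
tree S ⇒ tree tree S   [S ::= tree S]
tree tree S ⇒ tree tree zero small W   [S ::= zero small W]
tree tree zero small W ⇒ tree tree zero small S   [W ::= S]
tree tree zero small S ⇒ tree tree zero small tree S   [S ::= tree S]
tree tree zero small tree S ⇒ tree tree zero small tree tree S   [S ::= tree S]
tree tree zero small tree tree S ⇒ tree tree zero small tree tree tree S   [S ::= tree S]
tree tree zero small tree tree tree S ⇒ tree tree zero small tree tree tree tree   [S ::= tree]

S ⇒ tree S ⇒ tree tree S ⇒ tree tree zero small W ⇒ tree tree zero small S ⇒ tree tree zero small tree S ⇒ tree tree zero small tree tree S ⇒ tree tree zero small tree tree tree S ⇒ tree tree zero small tree tree tree tree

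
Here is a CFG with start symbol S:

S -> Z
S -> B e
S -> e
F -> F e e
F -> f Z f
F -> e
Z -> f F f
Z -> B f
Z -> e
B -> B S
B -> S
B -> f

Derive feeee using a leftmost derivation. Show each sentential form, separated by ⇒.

S ⇒ Be ⇒ BSe ⇒ fSe ⇒ fBee ⇒ fSee ⇒ fBeee ⇒ fSeee ⇒ fZeee ⇒ feeee

S ⇒ Be   [S -> B e]
Be ⇒ BSe   [B -> B S]
BSe ⇒ fSe   [B -> f]
fSe ⇒ fBee   [S -> B e]
fBee ⇒ fSee   [B -> S]
fSee ⇒ fBeee   [S -> B e]
fBeee ⇒ fSeee   [B -> S]
fSeee ⇒ fZeee   [S -> Z]
fZeee ⇒ feeee   [Z -> e]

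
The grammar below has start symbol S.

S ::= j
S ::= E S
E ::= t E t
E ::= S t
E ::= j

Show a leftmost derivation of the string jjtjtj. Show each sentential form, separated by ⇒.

S ⇒ ES ⇒ StS ⇒ EStS ⇒ StStS ⇒ EStStS ⇒ jStStS ⇒ jjtStS ⇒ jjtjtS ⇒ jjtjtj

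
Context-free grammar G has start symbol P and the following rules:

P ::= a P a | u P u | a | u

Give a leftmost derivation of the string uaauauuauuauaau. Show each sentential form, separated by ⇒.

P ⇒ uPu ⇒ uaPau ⇒ uaaPaau ⇒ uaauPuaau ⇒ uaauaPauaau ⇒ uaauauPuauaau ⇒ uaauauuPuuauaau ⇒ uaauauuauuauaau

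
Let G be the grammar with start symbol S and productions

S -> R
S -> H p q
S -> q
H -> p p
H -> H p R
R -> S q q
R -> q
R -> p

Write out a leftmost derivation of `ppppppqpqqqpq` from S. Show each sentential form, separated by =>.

S => Hpq => HpRpq => pppRpq => pppSqqpq => pppHpqqqpq => pppHpRpqqqpq => ppppppRpqqqpq => ppppppqpqqqpq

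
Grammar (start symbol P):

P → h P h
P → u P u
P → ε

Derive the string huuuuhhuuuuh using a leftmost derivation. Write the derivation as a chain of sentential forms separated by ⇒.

P ⇒ hPh ⇒ huPuh ⇒ huuPuuh ⇒ huuuPuuuh ⇒ huuuuPuuuuh ⇒ huuuuhPhuuuuh ⇒ huuuuhhuuuuh

P ⇒ hPh   [P → h P h]
hPh ⇒ huPuh   [P → u P u]
huPuh ⇒ huuPuuh   [P → u P u]
huuPuuh ⇒ huuuPuuuh   [P → u P u]
huuuPuuuh ⇒ huuuuPuuuuh   [P → u P u]
huuuuPuuuuh ⇒ huuuuhPhuuuuh   [P → h P h]
huuuuhPhuuuuh ⇒ huuuuhhuuuuh   [P → ε]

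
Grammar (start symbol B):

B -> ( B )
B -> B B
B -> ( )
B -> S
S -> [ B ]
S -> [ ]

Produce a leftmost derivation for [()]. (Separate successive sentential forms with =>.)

B => S   [B -> S]
S => [B]   [S -> [ B ]]
[B] => [()]   [B -> ( )]

B=>S=>[B]=>[()]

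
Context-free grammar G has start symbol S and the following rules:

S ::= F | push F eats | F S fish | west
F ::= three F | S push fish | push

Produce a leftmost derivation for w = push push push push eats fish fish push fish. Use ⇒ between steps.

S ⇒ F ⇒ S push fish ⇒ F S fish push fish ⇒ push S fish push fish ⇒ push F S fish fish push fish ⇒ push push S fish fish push fish ⇒ push push push F eats fish fish push fish ⇒ push push push push eats fish fish push fish

S ⇒ F   [S ::= F]
F ⇒ S push fish   [F ::= S push fish]
S push fish ⇒ F S fish push fish   [S ::= F S fish]
F S fish push fish ⇒ push S fish push fish   [F ::= push]
push S fish push fish ⇒ push F S fish fish push fish   [S ::= F S fish]
push F S fish fish push fish ⇒ push push S fish fish push fish   [F ::= push]
push push S fish fish push fish ⇒ push push push F eats fish fish push fish   [S ::= push F eats]
push push push F eats fish fish push fish ⇒ push push push push eats fish fish push fish   [F ::= push]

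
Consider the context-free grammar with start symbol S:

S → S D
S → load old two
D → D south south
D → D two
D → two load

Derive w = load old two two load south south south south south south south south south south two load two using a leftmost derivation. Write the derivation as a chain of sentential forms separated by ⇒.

S ⇒ S D ⇒ S D D ⇒ load old two D D ⇒ load old two D south south D ⇒ load old two D south south south south D ⇒ load old two D south south south south south south D ⇒ load old two D south south south south south south south south D ⇒ load old two D south south south south south south south south south south D ⇒ load old two two load south south south south south south south south south south D ⇒ load old two two load south south south south south south south south south south D two ⇒ load old two two load south south south south south south south south south south two load two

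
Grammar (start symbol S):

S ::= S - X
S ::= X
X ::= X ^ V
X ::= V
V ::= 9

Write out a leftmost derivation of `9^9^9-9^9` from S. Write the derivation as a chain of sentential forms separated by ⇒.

S ⇒ S-X   [S ::= S - X]
S-X ⇒ X-X   [S ::= X]
X-X ⇒ X^V-X   [X ::= X ^ V]
X^V-X ⇒ X^V^V-X   [X ::= X ^ V]
X^V^V-X ⇒ V^V^V-X   [X ::= V]
V^V^V-X ⇒ 9^V^V-X   [V ::= 9]
9^V^V-X ⇒ 9^9^V-X   [V ::= 9]
9^9^V-X ⇒ 9^9^9-X   [V ::= 9]
9^9^9-X ⇒ 9^9^9-X^V   [X ::= X ^ V]
9^9^9-X^V ⇒ 9^9^9-V^V   [X ::= V]
9^9^9-V^V ⇒ 9^9^9-9^V   [V ::= 9]
9^9^9-9^V ⇒ 9^9^9-9^9   [V ::= 9]

S⇒S-X⇒X-X⇒X^V-X⇒X^V^V-X⇒V^V^V-X⇒9^V^V-X⇒9^9^V-X⇒9^9^9-X⇒9^9^9-X^V⇒9^9^9-V^V⇒9^9^9-9^V⇒9^9^9-9^9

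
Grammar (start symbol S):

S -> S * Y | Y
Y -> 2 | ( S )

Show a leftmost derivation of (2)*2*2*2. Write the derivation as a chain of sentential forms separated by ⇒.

S ⇒ S*Y   [S -> S * Y]
S*Y ⇒ S*Y*Y   [S -> S * Y]
S*Y*Y ⇒ S*Y*Y*Y   [S -> S * Y]
S*Y*Y*Y ⇒ Y*Y*Y*Y   [S -> Y]
Y*Y*Y*Y ⇒ (S)*Y*Y*Y   [Y -> ( S )]
(S)*Y*Y*Y ⇒ (Y)*Y*Y*Y   [S -> Y]
(Y)*Y*Y*Y ⇒ (2)*Y*Y*Y   [Y -> 2]
(2)*Y*Y*Y ⇒ (2)*2*Y*Y   [Y -> 2]
(2)*2*Y*Y ⇒ (2)*2*2*Y   [Y -> 2]
(2)*2*2*Y ⇒ (2)*2*2*2   [Y -> 2]

S ⇒ S*Y ⇒ S*Y*Y ⇒ S*Y*Y*Y ⇒ Y*Y*Y*Y ⇒ (S)*Y*Y*Y ⇒ (Y)*Y*Y*Y ⇒ (2)*Y*Y*Y ⇒ (2)*2*Y*Y ⇒ (2)*2*2*Y ⇒ (2)*2*2*2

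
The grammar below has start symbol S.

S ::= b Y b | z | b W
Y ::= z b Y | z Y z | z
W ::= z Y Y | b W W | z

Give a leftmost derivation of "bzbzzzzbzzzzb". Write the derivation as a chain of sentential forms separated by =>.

S => bYb => bzbYb => bzbzYzb => bzbzzYzzb => bzbzzzYzzzb => bzbzzzzbYzzzb => bzbzzzzbzzzzb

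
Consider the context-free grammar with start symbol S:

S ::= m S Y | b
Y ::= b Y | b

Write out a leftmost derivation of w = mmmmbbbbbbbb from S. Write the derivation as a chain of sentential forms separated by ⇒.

S⇒mSY⇒mmSYY⇒mmmSYYY⇒mmmmSYYYY⇒mmmmbYYYY⇒mmmmbbYYYY⇒mmmmbbbYYYY⇒mmmmbbbbYYYY⇒mmmmbbbbbYYY⇒mmmmbbbbbbYY⇒mmmmbbbbbbbY⇒mmmmbbbbbbbb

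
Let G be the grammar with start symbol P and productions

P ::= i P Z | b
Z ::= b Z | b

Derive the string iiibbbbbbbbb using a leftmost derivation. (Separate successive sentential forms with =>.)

P => iPZ => iiPZZ => iiiPZZZ => iiibZZZ => iiibbZZZ => iiibbbZZZ => iiibbbbZZZ => iiibbbbbZZZ => iiibbbbbbZZ => iiibbbbbbbZZ => iiibbbbbbbbZ => iiibbbbbbbbb

P => iPZ   [P ::= i P Z]
iPZ => iiPZZ   [P ::= i P Z]
iiPZZ => iiiPZZZ   [P ::= i P Z]
iiiPZZZ => iiibZZZ   [P ::= b]
iiibZZZ => iiibbZZZ   [Z ::= b Z]
iiibbZZZ => iiibbbZZZ   [Z ::= b Z]
iiibbbZZZ => iiibbbbZZZ   [Z ::= b Z]
iiibbbbZZZ => iiibbbbbZZZ   [Z ::= b Z]
iiibbbbbZZZ => iiibbbbbbZZ   [Z ::= b]
iiibbbbbbZZ => iiibbbbbbbZZ   [Z ::= b Z]
iiibbbbbbbZZ => iiibbbbbbbbZ   [Z ::= b]
iiibbbbbbbbZ => iiibbbbbbbbb   [Z ::= b]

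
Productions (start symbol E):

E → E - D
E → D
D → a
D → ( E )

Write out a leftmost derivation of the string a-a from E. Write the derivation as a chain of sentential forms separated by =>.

E => E-D => D-D => a-D => a-a

E => E-D   [E → E - D]
E-D => D-D   [E → D]
D-D => a-D   [D → a]
a-D => a-a   [D → a]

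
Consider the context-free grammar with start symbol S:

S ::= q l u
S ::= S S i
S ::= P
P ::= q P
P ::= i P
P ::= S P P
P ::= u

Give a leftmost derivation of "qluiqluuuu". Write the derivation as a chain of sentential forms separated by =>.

S => P   [S ::= P]
P => SPP   [P ::= S P P]
SPP => qluPP   [S ::= q l u]
qluPP => qluiPP   [P ::= i P]
qluiPP => qluiSPPP   [P ::= S P P]
qluiSPPP => qluiqluPPP   [S ::= q l u]
qluiqluPPP => qluiqluuPP   [P ::= u]
qluiqluuPP => qluiqluuuP   [P ::= u]
qluiqluuuP => qluiqluuuu   [P ::= u]

S => P => SPP => qluPP => qluiPP => qluiSPPP => qluiqluPPP => qluiqluuPP => qluiqluuuP => qluiqluuuu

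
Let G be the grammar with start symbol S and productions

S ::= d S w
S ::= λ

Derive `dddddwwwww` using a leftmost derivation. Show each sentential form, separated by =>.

S => dSw   [S ::= d S w]
dSw => ddSww   [S ::= d S w]
ddSww => dddSwww   [S ::= d S w]
dddSwww => ddddSwwww   [S ::= d S w]
ddddSwwww => dddddSwwwww   [S ::= d S w]
dddddSwwwww => dddddwwwww   [S ::= λ]

S=>dSw=>ddSww=>dddSwww=>ddddSwwww=>dddddSwwwww=>dddddwwwww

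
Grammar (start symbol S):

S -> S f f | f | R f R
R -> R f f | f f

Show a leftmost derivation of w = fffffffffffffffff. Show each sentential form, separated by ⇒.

S ⇒ RfR ⇒ RfffR ⇒ RfffffR ⇒ fffffffR ⇒ fffffffRff ⇒ fffffffRffff ⇒ fffffffRffffff ⇒ fffffffRffffffff ⇒ fffffffffffffffff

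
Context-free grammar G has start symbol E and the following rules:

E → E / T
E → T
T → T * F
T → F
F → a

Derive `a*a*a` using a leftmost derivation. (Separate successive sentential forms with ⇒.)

E⇒T⇒T*F⇒T*F*F⇒F*F*F⇒a*F*F⇒a*a*F⇒a*a*a

E ⇒ T   [E → T]
T ⇒ T*F   [T → T * F]
T*F ⇒ T*F*F   [T → T * F]
T*F*F ⇒ F*F*F   [T → F]
F*F*F ⇒ a*F*F   [F → a]
a*F*F ⇒ a*a*F   [F → a]
a*a*F ⇒ a*a*a   [F → a]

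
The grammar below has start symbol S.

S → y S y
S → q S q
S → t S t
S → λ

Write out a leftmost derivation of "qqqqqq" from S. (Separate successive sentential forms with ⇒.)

S ⇒ qSq   [S → q S q]
qSq ⇒ qqSqq   [S → q S q]
qqSqq ⇒ qqqSqqq   [S → q S q]
qqqSqqq ⇒ qqqqqq   [S → λ]

S⇒qSq⇒qqSqq⇒qqqSqqq⇒qqqqqq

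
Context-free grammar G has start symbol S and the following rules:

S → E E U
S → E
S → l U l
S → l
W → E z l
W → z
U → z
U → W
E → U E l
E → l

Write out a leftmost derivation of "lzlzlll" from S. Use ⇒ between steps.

S ⇒ E ⇒ UEl ⇒ WEl ⇒ EzlEl ⇒ lzlEl ⇒ lzlUEll ⇒ lzlWEll ⇒ lzlzEll ⇒ lzlzlll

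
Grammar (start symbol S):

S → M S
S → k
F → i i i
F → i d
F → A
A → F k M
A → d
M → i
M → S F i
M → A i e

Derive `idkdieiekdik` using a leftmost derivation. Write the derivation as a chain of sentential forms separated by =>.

S => MS => AieS => FkMieS => idkMieS => idkAieieS => idkdieieS => idkdieieMS => idkdieieSFiS => idkdieiekFiS => idkdieiekAiS => idkdieiekdiS => idkdieiekdik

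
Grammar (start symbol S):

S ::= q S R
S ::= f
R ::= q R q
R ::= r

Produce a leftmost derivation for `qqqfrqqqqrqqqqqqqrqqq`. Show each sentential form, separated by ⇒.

S⇒qSR⇒qqSRR⇒qqqSRRR⇒qqqfRRR⇒qqqfrRR⇒qqqfrqRqR⇒qqqfrqqRqqR⇒qqqfrqqqRqqqR⇒qqqfrqqqqRqqqqR⇒qqqfrqqqqrqqqqR⇒qqqfrqqqqrqqqqqRq⇒qqqfrqqqqrqqqqqqRqq⇒qqqfrqqqqrqqqqqqqRqqq⇒qqqfrqqqqrqqqqqqqrqqq

S ⇒ qSR   [S ::= q S R]
qSR ⇒ qqSRR   [S ::= q S R]
qqSRR ⇒ qqqSRRR   [S ::= q S R]
qqqSRRR ⇒ qqqfRRR   [S ::= f]
qqqfRRR ⇒ qqqfrRR   [R ::= r]
qqqfrRR ⇒ qqqfrqRqR   [R ::= q R q]
qqqfrqRqR ⇒ qqqfrqqRqqR   [R ::= q R q]
qqqfrqqRqqR ⇒ qqqfrqqqRqqqR   [R ::= q R q]
qqqfrqqqRqqqR ⇒ qqqfrqqqqRqqqqR   [R ::= q R q]
qqqfrqqqqRqqqqR ⇒ qqqfrqqqqrqqqqR   [R ::= r]
qqqfrqqqqrqqqqR ⇒ qqqfrqqqqrqqqqqRq   [R ::= q R q]
qqqfrqqqqrqqqqqRq ⇒ qqqfrqqqqrqqqqqqRqq   [R ::= q R q]
qqqfrqqqqrqqqqqqRqq ⇒ qqqfrqqqqrqqqqqqqRqqq   [R ::= q R q]
qqqfrqqqqrqqqqqqqRqqq ⇒ qqqfrqqqqrqqqqqqqrqqq   [R ::= r]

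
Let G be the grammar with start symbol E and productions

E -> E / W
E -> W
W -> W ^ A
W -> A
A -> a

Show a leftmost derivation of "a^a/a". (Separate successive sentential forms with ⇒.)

E ⇒ E/W ⇒ W/W ⇒ W^A/W ⇒ A^A/W ⇒ a^A/W ⇒ a^a/W ⇒ a^a/A ⇒ a^a/a

E ⇒ E/W   [E -> E / W]
E/W ⇒ W/W   [E -> W]
W/W ⇒ W^A/W   [W -> W ^ A]
W^A/W ⇒ A^A/W   [W -> A]
A^A/W ⇒ a^A/W   [A -> a]
a^A/W ⇒ a^a/W   [A -> a]
a^a/W ⇒ a^a/A   [W -> A]
a^a/A ⇒ a^a/a   [A -> a]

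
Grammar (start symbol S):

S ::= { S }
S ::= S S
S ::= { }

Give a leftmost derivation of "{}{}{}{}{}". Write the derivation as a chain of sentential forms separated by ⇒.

S ⇒ SS   [S ::= S S]
SS ⇒ SSS   [S ::= S S]
SSS ⇒ SSSS   [S ::= S S]
SSSS ⇒ SSSSS   [S ::= S S]
SSSSS ⇒ {}SSSS   [S ::= { }]
{}SSSS ⇒ {}{}SSS   [S ::= { }]
{}{}SSS ⇒ {}{}{}SS   [S ::= { }]
{}{}{}SS ⇒ {}{}{}{}S   [S ::= { }]
{}{}{}{}S ⇒ {}{}{}{}{}   [S ::= { }]

S ⇒ SS ⇒ SSS ⇒ SSSS ⇒ SSSSS ⇒ {}SSSS ⇒ {}{}SSS ⇒ {}{}{}SS ⇒ {}{}{}{}S ⇒ {}{}{}{}{}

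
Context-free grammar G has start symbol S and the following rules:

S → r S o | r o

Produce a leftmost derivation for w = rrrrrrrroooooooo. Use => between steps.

S => rSo => rrSoo => rrrSooo => rrrrSoooo => rrrrrSooooo => rrrrrrSoooooo => rrrrrrrSooooooo => rrrrrrrroooooooo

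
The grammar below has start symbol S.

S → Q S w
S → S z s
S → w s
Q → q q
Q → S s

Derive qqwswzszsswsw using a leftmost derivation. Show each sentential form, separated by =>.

S => QSw => SsSw => SzssSw => SzszssSw => QSwzszssSw => qqSwzszssSw => qqwswzszssSw => qqwswzszsswsw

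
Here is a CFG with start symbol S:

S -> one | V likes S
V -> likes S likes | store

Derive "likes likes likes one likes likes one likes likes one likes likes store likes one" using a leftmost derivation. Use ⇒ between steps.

S ⇒ V likes S ⇒ likes S likes likes S ⇒ likes V likes S likes likes S ⇒ likes likes S likes likes S likes likes S ⇒ likes likes V likes S likes likes S likes likes S ⇒ likes likes likes S likes likes S likes likes S likes likes S ⇒ likes likes likes one likes likes S likes likes S likes likes S ⇒ likes likes likes one likes likes one likes likes S likes likes S ⇒ likes likes likes one likes likes one likes likes one likes likes S ⇒ likes likes likes one likes likes one likes likes one likes likes V likes S ⇒ likes likes likes one likes likes one likes likes one likes likes store likes S ⇒ likes likes likes one likes likes one likes likes one likes likes store likes one

S ⇒ V likes S   [S -> V likes S]
V likes S ⇒ likes S likes likes S   [V -> likes S likes]
likes S likes likes S ⇒ likes V likes S likes likes S   [S -> V likes S]
likes V likes S likes likes S ⇒ likes likes S likes likes S likes likes S   [V -> likes S likes]
likes likes S likes likes S likes likes S ⇒ likes likes V likes S likes likes S likes likes S   [S -> V likes S]
likes likes V likes S likes likes S likes likes S ⇒ likes likes likes S likes likes S likes likes S likes likes S   [V -> likes S likes]
likes likes likes S likes likes S likes likes S likes likes S ⇒ likes likes likes one likes likes S likes likes S likes likes S   [S -> one]
likes likes likes one likes likes S likes likes S likes likes S ⇒ likes likes likes one likes likes one likes likes S likes likes S   [S -> one]
likes likes likes one likes likes one likes likes S likes likes S ⇒ likes likes likes one likes likes one likes likes one likes likes S   [S -> one]
likes likes likes one likes likes one likes likes one likes likes S ⇒ likes likes likes one likes likes one likes likes one likes likes V likes S   [S -> V likes S]
likes likes likes one likes likes one likes likes one likes likes V likes S ⇒ likes likes likes one likes likes one likes likes one likes likes store likes S   [V -> store]
likes likes likes one likes likes one likes likes one likes likes store likes S ⇒ likes likes likes one likes likes one likes likes one likes likes store likes one   [S -> one]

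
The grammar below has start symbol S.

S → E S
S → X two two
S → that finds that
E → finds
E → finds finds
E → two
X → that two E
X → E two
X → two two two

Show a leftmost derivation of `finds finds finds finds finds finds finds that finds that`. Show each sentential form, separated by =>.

S => E S   [S → E S]
E S => finds S   [E → finds]
finds S => finds E S   [S → E S]
finds E S => finds finds finds S   [E → finds finds]
finds finds finds S => finds finds finds E S   [S → E S]
finds finds finds E S => finds finds finds finds finds S   [E → finds finds]
finds finds finds finds finds S => finds finds finds finds finds E S   [S → E S]
finds finds finds finds finds E S => finds finds finds finds finds finds finds S   [E → finds finds]
finds finds finds finds finds finds finds S => finds finds finds finds finds finds finds that finds that   [S → that finds that]

S => E S => finds S => finds E S => finds finds finds S => finds finds finds E S => finds finds finds finds finds S => finds finds finds finds finds E S => finds finds finds finds finds finds finds S => finds finds finds finds finds finds finds that finds that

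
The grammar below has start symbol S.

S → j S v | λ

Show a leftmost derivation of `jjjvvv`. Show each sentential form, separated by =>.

S=>jSv=>jjSvv=>jjjSvvv=>jjjvvv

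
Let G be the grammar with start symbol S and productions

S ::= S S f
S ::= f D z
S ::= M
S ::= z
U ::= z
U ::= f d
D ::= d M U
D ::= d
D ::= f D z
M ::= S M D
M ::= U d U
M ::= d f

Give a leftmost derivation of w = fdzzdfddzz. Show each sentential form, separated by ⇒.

S ⇒ fDz ⇒ fdMUz ⇒ fdSMDUz ⇒ fdzMDUz ⇒ fdzSMDDUz ⇒ fdzzMDDUz ⇒ fdzzdfDDUz ⇒ fdzzdfdDUz ⇒ fdzzdfddUz ⇒ fdzzdfddzz

S ⇒ fDz   [S ::= f D z]
fDz ⇒ fdMUz   [D ::= d M U]
fdMUz ⇒ fdSMDUz   [M ::= S M D]
fdSMDUz ⇒ fdzMDUz   [S ::= z]
fdzMDUz ⇒ fdzSMDDUz   [M ::= S M D]
fdzSMDDUz ⇒ fdzzMDDUz   [S ::= z]
fdzzMDDUz ⇒ fdzzdfDDUz   [M ::= d f]
fdzzdfDDUz ⇒ fdzzdfdDUz   [D ::= d]
fdzzdfdDUz ⇒ fdzzdfddUz   [D ::= d]
fdzzdfddUz ⇒ fdzzdfddzz   [U ::= z]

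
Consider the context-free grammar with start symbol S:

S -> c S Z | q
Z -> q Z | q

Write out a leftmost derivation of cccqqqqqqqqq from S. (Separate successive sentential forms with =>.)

S => cSZ   [S -> c S Z]
cSZ => ccSZZ   [S -> c S Z]
ccSZZ => cccSZZZ   [S -> c S Z]
cccSZZZ => cccqZZZ   [S -> q]
cccqZZZ => cccqqZZZ   [Z -> q Z]
cccqqZZZ => cccqqqZZZ   [Z -> q Z]
cccqqqZZZ => cccqqqqZZZ   [Z -> q Z]
cccqqqqZZZ => cccqqqqqZZZ   [Z -> q Z]
cccqqqqqZZZ => cccqqqqqqZZZ   [Z -> q Z]
cccqqqqqqZZZ => cccqqqqqqqZZ   [Z -> q]
cccqqqqqqqZZ => cccqqqqqqqqZ   [Z -> q]
cccqqqqqqqqZ => cccqqqqqqqqq   [Z -> q]

S=>cSZ=>ccSZZ=>cccSZZZ=>cccqZZZ=>cccqqZZZ=>cccqqqZZZ=>cccqqqqZZZ=>cccqqqqqZZZ=>cccqqqqqqZZZ=>cccqqqqqqqZZ=>cccqqqqqqqqZ=>cccqqqqqqqqq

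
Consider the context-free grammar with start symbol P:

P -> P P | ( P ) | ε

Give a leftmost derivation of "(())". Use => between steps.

P=>PP=>PPP=>(P)PP=>(PP)PP=>((P)P)PP=>(()P)PP=>(())PP=>(())P=>(())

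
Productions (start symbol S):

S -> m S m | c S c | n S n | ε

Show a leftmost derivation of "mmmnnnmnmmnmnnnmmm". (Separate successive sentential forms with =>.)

S => mSm   [S -> m S m]
mSm => mmSmm   [S -> m S m]
mmSmm => mmmSmmm   [S -> m S m]
mmmSmmm => mmmnSnmmm   [S -> n S n]
mmmnSnmmm => mmmnnSnnmmm   [S -> n S n]
mmmnnSnnmmm => mmmnnnSnnnmmm   [S -> n S n]
mmmnnnSnnnmmm => mmmnnnmSmnnnmmm   [S -> m S m]
mmmnnnmSmnnnmmm => mmmnnnmnSnmnnnmmm   [S -> n S n]
mmmnnnmnSnmnnnmmm => mmmnnnmnmSmnmnnnmmm   [S -> m S m]
mmmnnnmnmSmnmnnnmmm => mmmnnnmnmmnmnnnmmm   [S -> ε]

S => mSm => mmSmm => mmmSmmm => mmmnSnmmm => mmmnnSnnmmm => mmmnnnSnnnmmm => mmmnnnmSmnnnmmm => mmmnnnmnSnmnnnmmm => mmmnnnmnmSmnmnnnmmm => mmmnnnmnmmnmnnnmmm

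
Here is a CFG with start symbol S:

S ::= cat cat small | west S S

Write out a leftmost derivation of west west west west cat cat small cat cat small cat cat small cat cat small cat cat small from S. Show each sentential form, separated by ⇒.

S ⇒ west S S   [S ::= west S S]
west S S ⇒ west west S S S   [S ::= west S S]
west west S S S ⇒ west west west S S S S   [S ::= west S S]
west west west S S S S ⇒ west west west west S S S S S   [S ::= west S S]
west west west west S S S S S ⇒ west west west west cat cat small S S S S   [S ::= cat cat small]
west west west west cat cat small S S S S ⇒ west west west west cat cat small cat cat small S S S   [S ::= cat cat small]
west west west west cat cat small cat cat small S S S ⇒ west west west west cat cat small cat cat small cat cat small S S   [S ::= cat cat small]
west west west west cat cat small cat cat small cat cat small S S ⇒ west west west west cat cat small cat cat small cat cat small cat cat small S   [S ::= cat cat small]
west west west west cat cat small cat cat small cat cat small cat cat small S ⇒ west west west west cat cat small cat cat small cat cat small cat cat small cat cat small   [S ::= cat cat small]

S ⇒ west S S ⇒ west west S S S ⇒ west west west S S S S ⇒ west west west west S S S S S ⇒ west west west west cat cat small S S S S ⇒ west west west west cat cat small cat cat small S S S ⇒ west west west west cat cat small cat cat small cat cat small S S ⇒ west west west west cat cat small cat cat small cat cat small cat cat small S ⇒ west west west west cat cat small cat cat small cat cat small cat cat small cat cat small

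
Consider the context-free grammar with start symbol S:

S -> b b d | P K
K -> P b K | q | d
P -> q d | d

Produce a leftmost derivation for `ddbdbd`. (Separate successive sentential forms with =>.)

S => PK => dK => dPbK => ddbK => ddbPbK => ddbdbK => ddbdbd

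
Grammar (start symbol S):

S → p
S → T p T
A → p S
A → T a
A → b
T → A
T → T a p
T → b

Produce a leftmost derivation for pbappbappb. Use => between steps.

S => TpT   [S → T p T]
TpT => TappT   [T → T a p]
TappT => AappT   [T → A]
AappT => pSappT   [A → p S]
pSappT => pTpTappT   [S → T p T]
pTpTappT => pTappTappT   [T → T a p]
pTappTappT => pbappTappT   [T → b]
pbappTappT => pbappbappT   [T → b]
pbappbappT => pbappbappb   [T → b]

S => TpT => TappT => AappT => pSappT => pTpTappT => pTappTappT => pbappTappT => pbappbappT => pbappbappb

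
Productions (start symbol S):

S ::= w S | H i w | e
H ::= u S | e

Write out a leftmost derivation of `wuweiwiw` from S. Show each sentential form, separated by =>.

S => wS => wHiw => wuSiw => wuwSiw => wuwHiwiw => wuweiwiw

S => wS   [S ::= w S]
wS => wHiw   [S ::= H i w]
wHiw => wuSiw   [H ::= u S]
wuSiw => wuwSiw   [S ::= w S]
wuwSiw => wuwHiwiw   [S ::= H i w]
wuwHiwiw => wuweiwiw   [H ::= e]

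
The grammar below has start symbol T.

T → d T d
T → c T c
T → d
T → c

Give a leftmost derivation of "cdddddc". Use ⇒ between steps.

T ⇒ cTc ⇒ cdTdc ⇒ cddTddc ⇒ cdddddc

T ⇒ cTc   [T → c T c]
cTc ⇒ cdTdc   [T → d T d]
cdTdc ⇒ cddTddc   [T → d T d]
cddTddc ⇒ cdddddc   [T → d]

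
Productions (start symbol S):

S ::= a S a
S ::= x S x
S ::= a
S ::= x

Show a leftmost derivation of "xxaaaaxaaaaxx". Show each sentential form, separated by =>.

S => xSx => xxSxx => xxaSaxx => xxaaSaaxx => xxaaaSaaaxx => xxaaaaSaaaaxx => xxaaaaxaaaaxx

S => xSx   [S ::= x S x]
xSx => xxSxx   [S ::= x S x]
xxSxx => xxaSaxx   [S ::= a S a]
xxaSaxx => xxaaSaaxx   [S ::= a S a]
xxaaSaaxx => xxaaaSaaaxx   [S ::= a S a]
xxaaaSaaaxx => xxaaaaSaaaaxx   [S ::= a S a]
xxaaaaSaaaaxx => xxaaaaxaaaaxx   [S ::= x]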